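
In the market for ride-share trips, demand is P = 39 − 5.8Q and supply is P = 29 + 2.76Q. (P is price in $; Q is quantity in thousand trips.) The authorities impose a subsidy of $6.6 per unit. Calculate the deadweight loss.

Competitive equilibrium: 39 − 5.8Q = 29 + 2.76Q → Q* = 1.1682, P* = 32.2243.
The subsidy lowers effective supply by 6.6: P = 22.4 + 2.76Q.
New quantity: 39 − 5.8Q = 22.4 + 2.76Q → Q' = 1.9393.
Overproduction ΔQ = 1.9393 − 1.1682 = 0.7711; wedge = subsidy = 6.6.
Deadweight loss = ½ × 0.7711 × 6.6 = $2.54 thousand.

$2.54 thousand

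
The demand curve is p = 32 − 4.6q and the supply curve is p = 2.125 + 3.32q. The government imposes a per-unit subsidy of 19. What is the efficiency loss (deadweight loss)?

22.79

Competitive equilibrium: 32 − 4.6q = 2.125 + 3.32q → q* = 3.7721, p* = 14.6484.
The subsidy lowers effective supply by 19: p = 3.32q − 16.875.
New quantity: 32 − 4.6q = 3.32q − 16.875 → q' = 6.1711.
Overproduction Δq = 6.1711 − 3.7721 = 2.399; wedge = subsidy = 19.
The triangle = ½ × 2.399 × 19 = 22.79.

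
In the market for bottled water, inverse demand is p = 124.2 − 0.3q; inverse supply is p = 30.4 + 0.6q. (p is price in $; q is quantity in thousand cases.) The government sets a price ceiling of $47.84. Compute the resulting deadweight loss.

Competitive equilibrium: 124.2 − 0.3q = 30.4 + 0.6q → q* = 104.2222, p* = 92.9333.
At the ceiling p = 47.84, quantity supplied = (47.84 − 30.4)/0.6 = 29.0667.
Willingness to pay at q' = 29.0667: 124.2 − 0.3·29.0667 = 115.48.
Δq = 104.2222 − 29.0667 = 75.1555; wedge = 115.48 − 47.84 = 67.64.
The triangle = ½ × 75.1555 × 67.64 = $2541.76 thousand.

$2541.76 thousand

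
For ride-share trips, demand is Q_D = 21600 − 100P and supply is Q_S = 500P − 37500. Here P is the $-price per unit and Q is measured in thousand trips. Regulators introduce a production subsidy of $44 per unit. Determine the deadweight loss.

$80666.67 thousand

In inverse form: demand P = 216 − 0.01Q, supply P = 75 + 0.002Q.
Competitive equilibrium: 216 − 0.01Q = 75 + 0.002Q → Q* = 11750, P* = 98.5.
The subsidy lowers effective supply by 44: P = 31 + 0.002Q.
New quantity: 216 − 0.01Q = 31 + 0.002Q → Q' = 15416.6667.
Overproduction ΔQ = 15416.6667 − 11750 = 3666.6667; wedge = subsidy = 44.
DWL = ½ × 3666.6667 × 44 = $80666.67 thousand.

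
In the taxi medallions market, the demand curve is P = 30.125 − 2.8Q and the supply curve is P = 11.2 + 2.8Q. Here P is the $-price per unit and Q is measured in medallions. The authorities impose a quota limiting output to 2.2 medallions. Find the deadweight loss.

Competitive equilibrium: 30.125 − 2.8Q = 11.2 + 2.8Q → Q* = 3.3795, P* = 20.6625.
At Q = 2.2: demand price = 30.125 − 2.8·2.2 = 23.965; supply price = 11.2 + 2.8·2.2 = 17.36.
ΔQ = 3.3795 − 2.2 = 1.1795; wedge = 23.965 − 17.36 = 6.605.
The triangle = ½ × 1.1795 × 6.605 = $3.90.

$3.90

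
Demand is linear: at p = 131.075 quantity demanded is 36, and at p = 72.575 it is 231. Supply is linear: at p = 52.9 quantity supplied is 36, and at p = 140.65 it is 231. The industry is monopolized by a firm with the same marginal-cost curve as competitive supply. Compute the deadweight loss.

602

Demand slope = (72.575 − 131.075)/(231 − 36) = −0.3, so p = 141.875 − 0.3q.
Supply slope = (140.65 − 52.9)/(231 − 36) = 0.45, so p = 36.7 + 0.45q.
Competitive equilibrium: 141.875 − 0.3q = 36.7 + 0.45q → q* = 140.2333, p* = 99.805.
Marginal revenue: MR = 141.875 − 0.6q. Set MR = MC: 141.875 − 0.6q = 36.7 + 0.45q → q_m = 100.1667.
Price p_m = 141.875 − 0.3·100.1667 = 111.825; MC(q_m) = 36.7 + 0.45·100.1667 = 81.775.
Competitive q* = 140.2333, so Δq = 40.0666; wedge = 111.825 − 81.775 = 30.05.
Welfare loss = ½ × 40.0666 × 30.05 = 602.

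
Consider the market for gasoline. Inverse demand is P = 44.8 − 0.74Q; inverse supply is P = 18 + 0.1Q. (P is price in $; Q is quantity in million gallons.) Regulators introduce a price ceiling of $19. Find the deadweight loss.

Competitive equilibrium: 44.8 − 0.74Q = 18 + 0.1Q → Q* = 31.9048, P* = 21.1905.
At the ceiling P = 19, quantity supplied = (19 − 18)/0.1 = 10.
Willingness to pay at Q' = 10: 44.8 − 0.74·10 = 37.4.
ΔQ = 31.9048 − 10 = 21.9048; wedge = 37.4 − 19 = 18.4.
Deadweight loss = ½ × 21.9048 × 18.4 = $201.52 million.

$201.52 million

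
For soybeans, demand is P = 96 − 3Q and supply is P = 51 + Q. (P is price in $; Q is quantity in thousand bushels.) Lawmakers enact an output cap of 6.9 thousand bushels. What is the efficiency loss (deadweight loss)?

$37.845 thousand

Competitive equilibrium: 96 − 3Q = 51 + Q → Q* = 11.25, P* = 62.25.
At Q = 6.9: demand price = 96 − 3·6.9 = 75.3; supply price = 51 + 1·6.9 = 57.9.
ΔQ = 11.25 − 6.9 = 4.35; wedge = 75.3 − 57.9 = 17.4.
DWL = ½ × 4.35 × 17.4 = $37.845 thousand.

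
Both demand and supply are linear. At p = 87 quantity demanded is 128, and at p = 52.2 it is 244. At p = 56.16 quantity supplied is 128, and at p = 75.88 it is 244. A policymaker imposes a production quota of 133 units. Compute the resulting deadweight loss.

863.49

Demand slope = (52.2 − 87)/(244 − 128) = −0.3, so p = 125.4 − 0.3q.
Supply slope = (75.88 − 56.16)/(244 − 128) = 0.17, so p = 34.4 + 0.17q.
Competitive equilibrium: 125.4 − 0.3q = 34.4 + 0.17q → q* = 193.617, p* = 67.3149.
At q = 133: demand price = 125.4 − 0.3·133 = 85.5; supply price = 34.4 + 0.17·133 = 57.01.
Δq = 193.617 − 133 = 60.617; wedge = 85.5 − 57.01 = 28.49.
Welfare loss = ½ × 60.617 × 28.49 = 863.49.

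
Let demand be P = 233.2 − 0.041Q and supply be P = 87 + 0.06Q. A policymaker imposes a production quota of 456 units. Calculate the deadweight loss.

49647.63

Competitive equilibrium: 233.2 − 0.041Q = 87 + 0.06Q → Q* = 1447.5248, P* = 173.8515.
At Q = 456: demand price = 233.2 − 0.041·456 = 214.504; supply price = 87 + 0.06·456 = 114.36.
ΔQ = 1447.5248 − 456 = 991.5248; wedge = 214.504 − 114.36 = 100.144.
DWL = ½ × 991.5248 × 100.144 = 49647.63.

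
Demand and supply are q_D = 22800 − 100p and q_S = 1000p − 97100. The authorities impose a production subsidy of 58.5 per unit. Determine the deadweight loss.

In inverse form: demand p = 228 − 0.01q, supply p = 97.1 + 0.001q.
Competitive equilibrium: 228 − 0.01q = 97.1 + 0.001q → q* = 11900, p* = 109.
The subsidy lowers effective supply by 58.5: p = 38.6 + 0.001q.
New quantity: 228 − 0.01q = 38.6 + 0.001q → q' = 17218.1818.
Overproduction Δq = 17218.1818 − 11900 = 5318.1818; wedge = subsidy = 58.5.
The triangle = ½ × 5318.1818 × 58.5 = 155556.82.

155556.82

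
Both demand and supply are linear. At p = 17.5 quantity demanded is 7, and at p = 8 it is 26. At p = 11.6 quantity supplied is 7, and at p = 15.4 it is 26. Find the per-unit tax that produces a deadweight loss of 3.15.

2.1

Demand slope = (8 − 17.5)/(26 − 7) = −0.5, so p = 21 − 0.5q.
Supply slope = (15.4 − 11.6)/(26 − 7) = 0.2, so p = 10.2 + 0.2q.
Competitive equilibrium: 21 − 0.5q = 10.2 + 0.2q → q* = 15.4286, p* = 13.2857.
A tax t gives Δq = t/0.7 and wedge t, so DWL = t²/1.4.
t²/1.4 = 3.15 → t² = 4.41 → t = 2.1.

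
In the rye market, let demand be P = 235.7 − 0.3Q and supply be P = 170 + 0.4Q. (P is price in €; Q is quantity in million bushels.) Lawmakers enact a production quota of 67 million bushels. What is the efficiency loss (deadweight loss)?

€252.46 million

Competitive equilibrium: 235.7 − 0.3Q = 170 + 0.4Q → Q* = 93.8571, P* = 207.5429.
At Q = 67: demand price = 235.7 − 0.3·67 = 215.6; supply price = 170 + 0.4·67 = 196.8.
ΔQ = 93.8571 − 67 = 26.8571; wedge = 215.6 − 196.8 = 18.8.
Welfare loss = ½ × 26.8571 × 18.8 = €252.46 million.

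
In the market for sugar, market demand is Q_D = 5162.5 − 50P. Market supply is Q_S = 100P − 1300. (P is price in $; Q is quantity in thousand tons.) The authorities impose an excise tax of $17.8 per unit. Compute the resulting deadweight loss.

In inverse form: demand P = 103.25 − 0.02Q, supply P = 13 + 0.01Q.
Competitive equilibrium: 103.25 − 0.02Q = 13 + 0.01Q → Q* = 3008.3333, P* = 43.0833.
With the tax, the buyer price exceeds the seller price by 17.8: (103.25 − 0.02Q) − (13 + 0.01Q) = 17.8 → Q' = 2415.
ΔQ = 3008.3333 − 2415 = 593.3333; the wedge equals the tax, 17.8.
Welfare loss = ½ × 593.3333 × 17.8 = $5280.67 thousand.

$5280.67 thousand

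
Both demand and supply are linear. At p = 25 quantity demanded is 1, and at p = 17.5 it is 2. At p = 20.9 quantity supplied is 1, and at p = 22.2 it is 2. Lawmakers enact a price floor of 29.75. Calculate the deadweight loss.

Demand slope = (17.5 − 25)/(2 − 1) = −7.5, so p = 32.5 − 7.5q.
Supply slope = (22.2 − 20.9)/(2 − 1) = 1.3, so p = 19.6 + 1.3q.
Competitive equilibrium: 32.5 − 7.5q = 19.6 + 1.3q → q* = 1.4659, p* = 21.5057.
At the floor p = 29.75, quantity demanded = (32.5 − 29.75)/7.5 = 0.3667.
Sellers' marginal cost at q' = 0.3667: 19.6 + 1.3·0.3667 = 20.0767.
Δq = 1.4659 − 0.3667 = 1.0992; wedge = 29.75 − 20.0767 = 9.6733.
The triangle = ½ × 1.0992 × 9.6733 = 5.32.

5.32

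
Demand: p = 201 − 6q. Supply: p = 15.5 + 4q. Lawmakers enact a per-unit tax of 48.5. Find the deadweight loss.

117.61

Competitive equilibrium: 201 − 6q = 15.5 + 4q → q* = 18.55, p* = 89.7.
With the tax, the buyer price exceeds the seller price by 48.5: (201 − 6q) − (15.5 + 4q) = 48.5 → q' = 13.7.
Δq = 18.55 − 13.7 = 4.85; the wedge equals the tax, 48.5.
Welfare loss = ½ × 4.85 × 48.5 = 117.61.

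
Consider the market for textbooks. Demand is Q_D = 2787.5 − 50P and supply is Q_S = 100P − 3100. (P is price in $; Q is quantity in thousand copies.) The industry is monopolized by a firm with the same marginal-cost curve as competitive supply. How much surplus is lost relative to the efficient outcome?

In inverse form: demand P = 55.75 − 0.02Q, supply P = 31 + 0.01Q.
Competitive equilibrium: 55.75 − 0.02Q = 31 + 0.01Q → Q* = 825, P* = 39.25.
Marginal revenue: MR = 55.75 − 0.04Q. Set MR = MC: 55.75 − 0.04Q = 31 + 0.01Q → Q_m = 495.
Price P_m = 55.75 − 0.02·495 = 45.85; MC(Q_m) = 31 + 0.01·495 = 35.95.
Competitive Q* = 825, so ΔQ = 330; wedge = 45.85 − 35.95 = 9.9.
The triangle = ½ × 330 × 9.9 = $1633.50 thousand.

$1633.50 thousand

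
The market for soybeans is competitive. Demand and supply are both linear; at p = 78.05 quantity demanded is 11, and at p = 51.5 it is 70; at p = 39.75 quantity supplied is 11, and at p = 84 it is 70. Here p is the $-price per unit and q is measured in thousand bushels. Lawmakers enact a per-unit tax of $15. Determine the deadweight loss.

Demand slope = (51.5 − 78.05)/(70 − 11) = −0.45, so p = 83 − 0.45q.
Supply slope = (84 − 39.75)/(70 − 11) = 0.75, so p = 31.5 + 0.75q.
Competitive equilibrium: 83 − 0.45q = 31.5 + 0.75q → q* = 42.9167, p* = 63.6875.
With the tax, the buyer price exceeds the seller price by 15: (83 − 0.45q) − (31.5 + 0.75q) = 15 → q' = 30.4167.
Δq = 42.9167 − 30.4167 = 12.5; the wedge equals the tax, 15.
DWL = ½ × 12.5 × 15 = $93.75 thousand.

$93.75 thousand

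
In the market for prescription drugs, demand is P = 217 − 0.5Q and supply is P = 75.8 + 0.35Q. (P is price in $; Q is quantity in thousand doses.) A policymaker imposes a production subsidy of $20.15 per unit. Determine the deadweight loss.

$238.84 thousand

Competitive equilibrium: 217 − 0.5Q = 75.8 + 0.35Q → Q* = 166.1176, P* = 133.9412.
The subsidy lowers effective supply by 20.15: P = 55.65 + 0.35Q.
New quantity: 217 − 0.5Q = 55.65 + 0.35Q → Q' = 189.8235.
Overproduction ΔQ = 189.8235 − 166.1176 = 23.7059; wedge = subsidy = 20.15.
DWL = ½ × 23.7059 × 20.15 = $238.84 thousand.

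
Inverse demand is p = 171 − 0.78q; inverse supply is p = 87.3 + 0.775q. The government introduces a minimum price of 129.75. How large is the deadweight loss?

Competitive equilibrium: 171 − 0.78q = 87.3 + 0.775q → q* = 53.8264, p* = 129.0154.
At the floor p = 129.75, quantity demanded = (171 − 129.75)/0.78 = 52.8846.
Sellers' marginal cost at q' = 52.8846: 87.3 + 0.775·52.8846 = 128.2856.
Δq = 53.8264 − 52.8846 = 0.9418; wedge = 129.75 − 128.2856 = 1.4644.
DWL = ½ × 0.9418 × 1.4644 = 0.69.

0.69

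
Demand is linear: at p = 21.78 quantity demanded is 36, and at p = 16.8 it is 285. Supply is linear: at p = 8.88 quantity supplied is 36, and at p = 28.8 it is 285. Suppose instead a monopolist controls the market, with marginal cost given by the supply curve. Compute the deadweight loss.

Demand slope = (16.8 − 21.78)/(285 − 36) = −0.02, so p = 22.5 − 0.02q.
Supply slope = (28.8 − 8.88)/(285 − 36) = 0.08, so p = 6 + 0.08q.
Competitive equilibrium: 22.5 − 0.02q = 6 + 0.08q → q* = 165, p* = 19.2.
Marginal revenue: MR = 22.5 − 0.04q. Set MR = MC: 22.5 − 0.04q = 6 + 0.08q → q_m = 137.5.
Price p_m = 22.5 − 0.02·137.5 = 19.75; MC(q_m) = 6 + 0.08·137.5 = 17.
Competitive q* = 165, so Δq = 27.5; wedge = 19.75 − 17 = 2.75.
DWL = ½ × 27.5 × 2.75 = 37.81.

37.81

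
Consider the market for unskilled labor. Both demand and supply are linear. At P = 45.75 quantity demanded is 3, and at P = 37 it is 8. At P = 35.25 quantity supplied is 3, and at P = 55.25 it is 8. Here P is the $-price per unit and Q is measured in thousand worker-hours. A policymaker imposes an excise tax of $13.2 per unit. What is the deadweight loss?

Demand slope = (37 − 45.75)/(8 − 3) = −1.75, so P = 51 − 1.75Q.
Supply slope = (55.25 − 35.25)/(8 − 3) = 4, so P = 23.25 + 4Q.
Competitive equilibrium: 51 − 1.75Q = 23.25 + 4Q → Q* = 4.8261, P* = 42.5543.
With the tax, the buyer price exceeds the seller price by 13.2: (51 − 1.75Q) − (23.25 + 4Q) = 13.2 → Q' = 2.5304.
ΔQ = 4.8261 − 2.5304 = 2.2957; the wedge equals the tax, 13.2.
Welfare loss = ½ × 2.2957 × 13.2 = $15.15 thousand.

$15.15 thousand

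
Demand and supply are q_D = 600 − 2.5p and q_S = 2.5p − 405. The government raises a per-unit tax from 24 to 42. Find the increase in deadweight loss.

In inverse form: demand p = 240 − 0.4q, supply p = 162 + 0.4q.
Competitive equilibrium: 240 − 0.4q = 162 + 0.4q → q* = 97.5, p* = 201.
For a per-unit tax t: Δq = t/0.8, so DWL = ½·t·(t/0.8) = t²/1.6.
At t = 24: DWL = 360. At t = 42: DWL = 1102.5.
Increase = 1102.5 − 360 = 742.50.

742.50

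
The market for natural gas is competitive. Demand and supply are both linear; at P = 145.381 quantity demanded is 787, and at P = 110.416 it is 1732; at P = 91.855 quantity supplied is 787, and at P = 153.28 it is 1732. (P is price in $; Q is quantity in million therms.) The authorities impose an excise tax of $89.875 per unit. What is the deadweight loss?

Demand slope = (110.416 − 145.381)/(1732 − 787) = −0.037, so P = 174.5 − 0.037Q.
Supply slope = (153.28 − 91.855)/(1732 − 787) = 0.065, so P = 40.7 + 0.065Q.
Competitive equilibrium: 174.5 − 0.037Q = 40.7 + 0.065Q → Q* = 1311.7647, P* = 125.9647.
With the tax, the buyer price exceeds the seller price by 89.875: (174.5 − 0.037Q) − (40.7 + 0.065Q) = 89.875 → Q' = 430.6373.
ΔQ = 1311.7647 − 430.6373 = 881.1274; the wedge equals the tax, 89.875.
Deadweight loss = ½ × 881.1274 × 89.875 = $39595.66 million.

$39595.66 million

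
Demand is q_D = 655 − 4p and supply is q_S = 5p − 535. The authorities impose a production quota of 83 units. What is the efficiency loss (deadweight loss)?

418.18

In inverse form: demand p = 163.75 − 0.25q, supply p = 107 + 0.2q.
Competitive equilibrium: 163.75 − 0.25q = 107 + 0.2q → q* = 126.1111, p* = 132.2222.
At q = 83: demand price = 163.75 − 0.25·83 = 143; supply price = 107 + 0.2·83 = 123.6.
Δq = 126.1111 − 83 = 43.1111; wedge = 143 − 123.6 = 19.4.
The triangle = ½ × 43.1111 × 19.4 = 418.18.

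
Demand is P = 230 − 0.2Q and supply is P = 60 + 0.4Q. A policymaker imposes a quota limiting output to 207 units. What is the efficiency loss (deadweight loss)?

Competitive equilibrium: 230 − 0.2Q = 60 + 0.4Q → Q* = 283.3333, P* = 173.3333.
At Q = 207: demand price = 230 − 0.2·207 = 188.6; supply price = 60 + 0.4·207 = 142.8.
ΔQ = 283.3333 − 207 = 76.3333; wedge = 188.6 − 142.8 = 45.8.
The triangle = ½ × 76.3333 × 45.8 = 1748.03.

1748.03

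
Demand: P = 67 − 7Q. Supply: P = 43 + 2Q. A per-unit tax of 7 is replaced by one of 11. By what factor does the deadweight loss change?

2.469

Competitive equilibrium: 67 − 7Q = 43 + 2Q → Q* = 2.6667, P* = 48.3333.
For a per-unit tax t: ΔQ = t/9, so DWL = ½·t·(t/9) = t²/18.
At t = 7: DWL = 2.722. At t = 11: DWL = 6.722.
Ratio = (11/7)² = 2.469.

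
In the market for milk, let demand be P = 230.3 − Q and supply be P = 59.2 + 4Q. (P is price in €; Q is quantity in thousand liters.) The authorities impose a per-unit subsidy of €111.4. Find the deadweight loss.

€1240.996 thousand

Competitive equilibrium: 230.3 − Q = 59.2 + 4Q → Q* = 34.22, P* = 196.08.
The subsidy lowers effective supply by 111.4: P = 4Q − 52.2.
New quantity: 230.3 − Q = 4Q − 52.2 → Q' = 56.5.
Overproduction ΔQ = 56.5 − 34.22 = 22.28; wedge = subsidy = 111.4.
The triangle = ½ × 22.28 × 111.4 = €1240.996 thousand.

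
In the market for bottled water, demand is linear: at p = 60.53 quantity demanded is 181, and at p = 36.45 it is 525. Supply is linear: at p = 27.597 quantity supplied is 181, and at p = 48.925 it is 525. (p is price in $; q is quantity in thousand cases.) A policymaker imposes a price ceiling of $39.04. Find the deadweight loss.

$278.23 thousand

Demand slope = (36.45 − 60.53)/(525 − 181) = −0.07, so p = 73.2 − 0.07q.
Supply slope = (48.925 − 27.597)/(525 − 181) = 0.062, so p = 16.375 + 0.062q.
Competitive equilibrium: 73.2 − 0.07q = 16.375 + 0.062q → q* = 430.4924, p* = 43.0655.
At the ceiling p = 39.04, quantity supplied = (39.04 − 16.375)/0.062 = 365.5645.
Willingness to pay at q' = 365.5645: 73.2 − 0.07·365.5645 = 47.6105.
Δq = 430.4924 − 365.5645 = 64.9279; wedge = 47.6105 − 39.04 = 8.5705.
The triangle = ½ × 64.9279 × 8.5705 = $278.23 thousand.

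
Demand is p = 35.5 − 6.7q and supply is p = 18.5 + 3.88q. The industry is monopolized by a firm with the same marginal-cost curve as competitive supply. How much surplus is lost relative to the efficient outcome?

Competitive equilibrium: 35.5 − 6.7q = 18.5 + 3.88q → q* = 1.6068, p* = 24.7344.
Marginal revenue: MR = 35.5 − 13.4q. Set MR = MC: 35.5 − 13.4q = 18.5 + 3.88q → q_m = 0.9838.
Price p_m = 35.5 − 6.7·0.9838 = 28.9085; MC(q_m) = 18.5 + 3.88·0.9838 = 22.3171.
Competitive q* = 1.6068, so Δq = 0.623; wedge = 28.9085 − 22.3171 = 6.5914.
The triangle = ½ × 0.623 × 6.5914 = 2.05.

2.05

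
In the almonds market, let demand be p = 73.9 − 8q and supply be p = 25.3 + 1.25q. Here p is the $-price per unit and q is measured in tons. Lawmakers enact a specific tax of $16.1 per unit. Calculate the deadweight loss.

Competitive equilibrium: 73.9 − 8q = 25.3 + 1.25q → q* = 5.2541, p* = 31.8676.
With the tax, the buyer price exceeds the seller price by 16.1: (73.9 − 8q) − (25.3 + 1.25q) = 16.1 → q' = 3.5135.
Δq = 5.2541 − 3.5135 = 1.7406; the wedge equals the tax, 16.1.
The triangle = ½ × 1.7406 × 16.1 = $14.01.

$14.01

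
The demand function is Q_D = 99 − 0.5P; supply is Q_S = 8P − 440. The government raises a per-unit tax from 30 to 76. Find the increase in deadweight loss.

1147.29

In inverse form: demand P = 198 − 2Q, supply P = 55 + 0.125Q.
Competitive equilibrium: 198 − 2Q = 55 + 0.125Q → Q* = 67.2941, P* = 63.4118.
For a per-unit tax t: ΔQ = t/2.125, so DWL = ½·t·(t/2.125) = t²/4.25.
At t = 30: DWL = 211.765. At t = 76: DWL = 1359.059.
Increase = 1359.059 − 211.765 = 1147.29.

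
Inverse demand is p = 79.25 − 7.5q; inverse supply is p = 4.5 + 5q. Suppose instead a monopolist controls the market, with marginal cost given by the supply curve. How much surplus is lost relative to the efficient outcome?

Competitive equilibrium: 79.25 − 7.5q = 4.5 + 5q → q* = 5.98, p* = 34.4.
Marginal revenue: MR = 79.25 − 15q. Set MR = MC: 79.25 − 15q = 4.5 + 5q → q_m = 3.7375.
Price p_m = 79.25 − 7.5·3.7375 = 51.2188; MC(q_m) = 4.5 + 5·3.7375 = 23.1875.
Competitive q* = 5.98, so Δq = 2.2425; wedge = 51.2188 − 23.1875 = 28.0313.
Welfare loss = ½ × 2.2425 × 28.0313 = 31.43.

31.43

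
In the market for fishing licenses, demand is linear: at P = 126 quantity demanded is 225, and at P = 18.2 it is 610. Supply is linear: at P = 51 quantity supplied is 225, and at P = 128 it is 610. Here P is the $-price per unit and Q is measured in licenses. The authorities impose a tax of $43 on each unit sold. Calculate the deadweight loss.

Demand slope = (18.2 − 126)/(610 − 225) = −0.28, so P = 189 − 0.28Q.
Supply slope = (128 − 51)/(610 − 225) = 0.2, so P = 6 + 0.2Q.
Competitive equilibrium: 189 − 0.28Q = 6 + 0.2Q → Q* = 381.25, P* = 82.25.
With the tax, the buyer price exceeds the seller price by 43: (189 − 0.28Q) − (6 + 0.2Q) = 43 → Q' = 291.6667.
ΔQ = 381.25 − 291.6667 = 89.5833; the wedge equals the tax, 43.
Welfare loss = ½ × 89.5833 × 43 = $1926.04.

$1926.04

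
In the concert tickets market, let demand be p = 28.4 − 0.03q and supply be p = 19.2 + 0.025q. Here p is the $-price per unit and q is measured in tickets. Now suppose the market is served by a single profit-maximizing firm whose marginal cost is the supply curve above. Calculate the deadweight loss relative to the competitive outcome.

$95.85

Competitive equilibrium: 28.4 − 0.03q = 19.2 + 0.025q → q* = 167.2727, p* = 23.3818.
Marginal revenue: MR = 28.4 − 0.06q. Set MR = MC: 28.4 − 0.06q = 19.2 + 0.025q → q_m = 108.2353.
Price p_m = 28.4 − 0.03·108.2353 = 25.1529; MC(q_m) = 19.2 + 0.025·108.2353 = 21.9059.
Competitive q* = 167.2727, so Δq = 59.0374; wedge = 25.1529 − 21.9059 = 3.247.
The triangle = ½ × 59.0374 × 3.247 = $95.85.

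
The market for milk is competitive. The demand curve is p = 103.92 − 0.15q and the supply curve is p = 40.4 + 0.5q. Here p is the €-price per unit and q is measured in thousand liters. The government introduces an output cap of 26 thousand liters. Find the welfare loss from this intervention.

Competitive equilibrium: 103.92 − 0.15q = 40.4 + 0.5q → q* = 97.72308, p* = 89.26154.
At q = 26: demand price = 103.92 − 0.15·26 = 100.02; supply price = 40.4 + 0.5·26 = 53.4.
Δq = 97.72308 − 26 = 71.72308; wedge = 100.02 − 53.4 = 46.62.
The triangle = ½ × 71.72308 × 46.62 = €1671.86 thousand.

€1671.86 thousand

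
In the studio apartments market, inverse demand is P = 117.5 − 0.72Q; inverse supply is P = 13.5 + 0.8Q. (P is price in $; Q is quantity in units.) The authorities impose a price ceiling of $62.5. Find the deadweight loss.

$39.08

Competitive equilibrium: 117.5 − 0.72Q = 13.5 + 0.8Q → Q* = 68.4211, P* = 68.2368.
At the ceiling P = 62.5, quantity supplied = (62.5 − 13.5)/0.8 = 61.25.
Willingness to pay at Q' = 61.25: 117.5 − 0.72·61.25 = 73.4.
ΔQ = 68.4211 − 61.25 = 7.1711; wedge = 73.4 − 62.5 = 10.9.
Welfare loss = ½ × 7.1711 × 10.9 = $39.08.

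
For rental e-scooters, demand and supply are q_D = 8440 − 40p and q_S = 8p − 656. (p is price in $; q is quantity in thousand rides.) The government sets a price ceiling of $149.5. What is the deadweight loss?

In inverse form: demand p = 211 − 0.025q, supply p = 82 + 0.125q.
Competitive equilibrium: 211 − 0.025q = 82 + 0.125q → q* = 860, p* = 189.5.
At the ceiling p = 149.5, quantity supplied = (149.5 − 82)/0.125 = 540.
Willingness to pay at q' = 540: 211 − 0.025·540 = 197.5.
Δq = 860 − 540 = 320; wedge = 197.5 − 149.5 = 48.
The triangle = ½ × 320 × 48 = $7680 thousand.

$7680 thousand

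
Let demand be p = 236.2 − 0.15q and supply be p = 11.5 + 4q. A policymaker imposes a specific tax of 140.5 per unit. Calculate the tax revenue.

Competitive equilibrium: 236.2 − 0.15q = 11.5 + 4q → q* = 54.1446, p* = 228.0783.
With the tax, the buyer price exceeds the seller price by 140.5: (236.2 − 0.15q) − (11.5 + 4q) = 140.5 → q' = 20.2892.
Tax revenue = 140.5 × 20.2892 = 2850.63.

2850.63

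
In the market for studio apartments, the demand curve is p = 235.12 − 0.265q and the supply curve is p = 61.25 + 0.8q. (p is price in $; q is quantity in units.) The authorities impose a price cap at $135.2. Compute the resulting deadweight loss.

Competitive equilibrium: 235.12 − 0.265q = 61.25 + 0.8q → q* = 163.2582, p* = 191.8566.
At the ceiling p = 135.2, quantity supplied = (135.2 − 61.25)/0.8 = 92.4375.
Willingness to pay at q' = 92.4375: 235.12 − 0.265·92.4375 = 210.6241.
Δq = 163.2582 − 92.4375 = 70.8207; wedge = 210.6241 − 135.2 = 75.4241.
DWL = ½ × 70.8207 × 75.4241 = $2670.79.

$2670.79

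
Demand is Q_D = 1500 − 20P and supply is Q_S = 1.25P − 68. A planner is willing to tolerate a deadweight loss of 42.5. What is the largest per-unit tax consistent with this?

In inverse form: demand P = 75 − 0.05Q, supply P = 54.4 + 0.8Q.
Competitive equilibrium: 75 − 0.05Q = 54.4 + 0.8Q → Q* = 24.2353, P* = 73.7882.
A tax t gives ΔQ = t/0.85 and wedge t, so DWL = t²/1.7.
t²/1.7 = 42.5 → t² = 72.25 → t = 8.5.

8.5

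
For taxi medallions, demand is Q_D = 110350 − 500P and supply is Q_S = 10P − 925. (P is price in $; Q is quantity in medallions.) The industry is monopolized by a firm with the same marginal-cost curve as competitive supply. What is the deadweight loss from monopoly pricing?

In inverse form: demand P = 220.7 − 0.002Q, supply P = 92.5 + 0.1Q.
Competitive equilibrium: 220.7 − 0.002Q = 92.5 + 0.1Q → Q* = 1256.8627, P* = 218.1863.
Marginal revenue: MR = 220.7 − 0.004Q. Set MR = MC: 220.7 − 0.004Q = 92.5 + 0.1Q → Q_m = 1232.6923.
Price P_m = 220.7 − 0.002·1232.6923 = 218.2346; MC(Q_m) = 92.5 + 0.1·1232.6923 = 215.7692.
Competitive Q* = 1256.8627, so ΔQ = 24.1704; wedge = 218.2346 − 215.7692 = 2.4654.
DWL = ½ × 24.1704 × 2.4654 = $29.79.

$29.79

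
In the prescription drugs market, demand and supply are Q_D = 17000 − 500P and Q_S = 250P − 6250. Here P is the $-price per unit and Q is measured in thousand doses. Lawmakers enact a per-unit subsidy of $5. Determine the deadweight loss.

In inverse form: demand P = 34 − 0.002Q, supply P = 25 + 0.004Q.
Competitive equilibrium: 34 − 0.002Q = 25 + 0.004Q → Q* = 1500, P* = 31.
The subsidy lowers effective supply by 5: P = 20 + 0.004Q.
New quantity: 34 − 0.002Q = 20 + 0.004Q → Q' = 2333.3333.
Overproduction ΔQ = 2333.3333 − 1500 = 833.3333; wedge = subsidy = 5.
The triangle = ½ × 833.3333 × 5 = $2083.33 thousand.

$2083.33 thousand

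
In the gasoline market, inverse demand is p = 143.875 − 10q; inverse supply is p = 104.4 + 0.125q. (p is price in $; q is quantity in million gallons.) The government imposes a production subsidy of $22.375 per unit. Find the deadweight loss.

$24.72 million

Competitive equilibrium: 143.875 − 10q = 104.4 + 0.125q → q* = 3.8988, p* = 104.8873.
The subsidy lowers effective supply by 22.375: p = 82.025 + 0.125q.
New quantity: 143.875 − 10q = 82.025 + 0.125q → q' = 6.1086.
Overproduction Δq = 6.1086 − 3.8988 = 2.2098; wedge = subsidy = 22.375.
Deadweight loss = ½ × 2.2098 × 22.375 = $24.72 million.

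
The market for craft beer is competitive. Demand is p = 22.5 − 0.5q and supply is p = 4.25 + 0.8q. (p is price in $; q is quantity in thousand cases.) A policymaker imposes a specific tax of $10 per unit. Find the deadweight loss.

Competitive equilibrium: 22.5 − 0.5q = 4.25 + 0.8q → q* = 14.0385, p* = 15.4808.
With the tax, the buyer price exceeds the seller price by 10: (22.5 − 0.5q) − (4.25 + 0.8q) = 10 → q' = 6.3462.
Δq = 14.0385 − 6.3462 = 7.6923; the wedge equals the tax, 10.
The triangle = ½ × 7.6923 × 10 = $38.46 thousand.

$38.46 thousand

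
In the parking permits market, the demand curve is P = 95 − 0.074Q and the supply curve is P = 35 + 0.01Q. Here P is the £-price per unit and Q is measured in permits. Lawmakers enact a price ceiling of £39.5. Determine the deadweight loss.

£2933.57

Competitive equilibrium: 95 − 0.074Q = 35 + 0.01Q → Q* = 714.2857, P* = 42.1429.
At the ceiling P = 39.5, quantity supplied = (39.5 − 35)/0.01 = 450.
Willingness to pay at Q' = 450: 95 − 0.074·450 = 61.7.
ΔQ = 714.2857 − 450 = 264.2857; wedge = 61.7 − 39.5 = 22.2.
Welfare loss = ½ × 264.2857 × 22.2 = £2933.57.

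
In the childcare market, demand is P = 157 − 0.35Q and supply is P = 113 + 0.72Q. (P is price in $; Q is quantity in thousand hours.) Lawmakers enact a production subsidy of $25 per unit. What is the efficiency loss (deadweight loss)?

$292.06 thousand

Competitive equilibrium: 157 − 0.35Q = 113 + 0.72Q → Q* = 41.1215, P* = 142.6075.
The subsidy lowers effective supply by 25: P = 88 + 0.72Q.
New quantity: 157 − 0.35Q = 88 + 0.72Q → Q' = 64.486.
Overproduction ΔQ = 64.486 − 41.1215 = 23.3645; wedge = subsidy = 25.
Welfare loss = ½ × 23.3645 × 25 = $292.06 thousand.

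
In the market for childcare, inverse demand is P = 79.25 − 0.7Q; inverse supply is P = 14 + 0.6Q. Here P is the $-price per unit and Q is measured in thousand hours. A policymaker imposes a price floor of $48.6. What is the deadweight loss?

Competitive equilibrium: 79.25 − 0.7Q = 14 + 0.6Q → Q* = 50.1923, P* = 44.1154.
At the floor P = 48.6, quantity demanded = (79.25 − 48.6)/0.7 = 43.7857.
Sellers' marginal cost at Q' = 43.7857: 14 + 0.6·43.7857 = 40.2714.
ΔQ = 50.1923 − 43.7857 = 6.4066; wedge = 48.6 − 40.2714 = 8.3286.
DWL = ½ × 6.4066 × 8.3286 = $26.68 thousand.

$26.68 thousand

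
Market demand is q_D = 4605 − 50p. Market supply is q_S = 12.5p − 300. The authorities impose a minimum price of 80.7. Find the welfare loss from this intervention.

616.05

In inverse form: demand p = 92.1 − 0.02q, supply p = 24 + 0.08q.
Competitive equilibrium: 92.1 − 0.02q = 24 + 0.08q → q* = 681, p* = 78.48.
At the floor p = 80.7, quantity demanded = (92.1 − 80.7)/0.02 = 570.
Sellers' marginal cost at q' = 570: 24 + 0.08·570 = 69.6.
Δq = 681 − 570 = 111; wedge = 80.7 − 69.6 = 11.1.
Deadweight loss = ½ × 111 × 11.1 = 616.05.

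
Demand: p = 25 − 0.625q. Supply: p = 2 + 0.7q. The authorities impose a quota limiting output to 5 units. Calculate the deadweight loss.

Competitive equilibrium: 25 − 0.625q = 2 + 0.7q → q* = 17.3585, p* = 14.1509.
At q = 5: demand price = 25 − 0.625·5 = 21.875; supply price = 2 + 0.7·5 = 5.5.
Δq = 17.3585 − 5 = 12.3585; wedge = 21.875 − 5.5 = 16.375.
The triangle = ½ × 12.3585 × 16.375 = 101.19.

101.19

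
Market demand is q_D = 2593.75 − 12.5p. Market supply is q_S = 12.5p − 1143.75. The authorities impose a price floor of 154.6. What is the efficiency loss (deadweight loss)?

In inverse form: demand p = 207.5 − 0.08q, supply p = 91.5 + 0.08q.
Competitive equilibrium: 207.5 − 0.08q = 91.5 + 0.08q → q* = 725, p* = 149.5.
At the floor p = 154.6, quantity demanded = (207.5 − 154.6)/0.08 = 661.25.
Sellers' marginal cost at q' = 661.25: 91.5 + 0.08·661.25 = 144.4.
Δq = 725 − 661.25 = 63.75; wedge = 154.6 − 144.4 = 10.2.
Deadweight loss = ½ × 63.75 × 10.2 = 325.125.

325.125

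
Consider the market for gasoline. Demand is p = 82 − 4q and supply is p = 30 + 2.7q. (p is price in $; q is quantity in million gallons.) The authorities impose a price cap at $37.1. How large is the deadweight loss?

Competitive equilibrium: 82 − 4q = 30 + 2.7q → q* = 7.7612, p* = 50.9552.
At the ceiling p = 37.1, quantity supplied = (37.1 − 30)/2.7 = 2.6296.
Willingness to pay at q' = 2.6296: 82 − 4·2.6296 = 71.4816.
Δq = 7.7612 − 2.6296 = 5.1316; wedge = 71.4816 − 37.1 = 34.3816.
Deadweight loss = ½ × 5.1316 × 34.3816 = $88.22 million.

$88.22 million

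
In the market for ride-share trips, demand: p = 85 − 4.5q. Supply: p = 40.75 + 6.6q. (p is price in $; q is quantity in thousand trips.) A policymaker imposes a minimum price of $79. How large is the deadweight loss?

$39.07 thousand

Competitive equilibrium: 85 − 4.5q = 40.75 + 6.6q → q* = 3.9865, p* = 67.0608.
At the floor p = 79, quantity demanded = (85 − 79)/4.5 = 1.3333.
Sellers' marginal cost at q' = 1.3333: 40.75 + 6.6·1.3333 = 49.5498.
Δq = 3.9865 − 1.3333 = 2.6532; wedge = 79 − 49.5498 = 29.4502.
DWL = ½ × 2.6532 × 29.4502 = $39.07 thousand.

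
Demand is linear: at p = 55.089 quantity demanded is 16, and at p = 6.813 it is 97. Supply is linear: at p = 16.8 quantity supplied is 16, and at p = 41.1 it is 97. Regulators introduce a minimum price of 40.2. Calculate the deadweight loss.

141.18

Demand slope = (6.813 − 55.089)/(97 − 16) = −0.596, so p = 64.625 − 0.596q.
Supply slope = (41.1 − 16.8)/(97 − 16) = 0.3, so p = 12 + 0.3q.
Competitive equilibrium: 64.625 − 0.596q = 12 + 0.3q → q* = 58.7333, p* = 29.62.
At the floor p = 40.2, quantity demanded = (64.625 − 40.2)/0.596 = 40.9815.
Sellers' marginal cost at q' = 40.9815: 12 + 0.3·40.9815 = 24.2945.
Δq = 58.7333 − 40.9815 = 17.7518; wedge = 40.2 − 24.2945 = 15.9055.
Deadweight loss = ½ × 17.7518 × 15.9055 = 141.18.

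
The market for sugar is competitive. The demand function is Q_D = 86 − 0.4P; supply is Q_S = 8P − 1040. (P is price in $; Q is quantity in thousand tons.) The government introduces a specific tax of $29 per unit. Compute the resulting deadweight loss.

$160.19 thousand

In inverse form: demand P = 215 − 2.5Q, supply P = 130 + 0.125Q.
Competitive equilibrium: 215 − 2.5Q = 130 + 0.125Q → Q* = 32.381, P* = 134.0476.
With the tax, the buyer price exceeds the seller price by 29: (215 − 2.5Q) − (130 + 0.125Q) = 29 → Q' = 21.3333.
ΔQ = 32.381 − 21.3333 = 11.0477; the wedge equals the tax, 29.
Welfare loss = ½ × 11.0477 × 29 = $160.19 thousand.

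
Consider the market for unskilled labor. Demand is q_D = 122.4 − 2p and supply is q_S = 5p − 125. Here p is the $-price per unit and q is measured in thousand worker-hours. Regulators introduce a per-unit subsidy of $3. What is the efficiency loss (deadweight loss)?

$6.43 thousand

In inverse form: demand p = 61.2 − 0.5q, supply p = 25 + 0.2q.
Competitive equilibrium: 61.2 − 0.5q = 25 + 0.2q → q* = 51.7143, p* = 35.3429.
The subsidy lowers effective supply by 3: p = 22 + 0.2q.
New quantity: 61.2 − 0.5q = 22 + 0.2q → q' = 56.
Overproduction Δq = 56 − 51.7143 = 4.2857; wedge = subsidy = 3.
Deadweight loss = ½ × 4.2857 × 3 = $6.43 thousand.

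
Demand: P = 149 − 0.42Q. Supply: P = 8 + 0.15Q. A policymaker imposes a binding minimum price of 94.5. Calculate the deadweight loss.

3941.92

Competitive equilibrium: 149 − 0.42Q = 8 + 0.15Q → Q* = 247.3684, P* = 45.1053.
At the floor P = 94.5, quantity demanded = (149 − 94.5)/0.42 = 129.7619.
Sellers' marginal cost at Q' = 129.7619: 8 + 0.15·129.7619 = 27.4643.
ΔQ = 247.3684 − 129.7619 = 117.6065; wedge = 94.5 − 27.4643 = 67.0357.
The triangle = ½ × 117.6065 × 67.0357 = 3941.92.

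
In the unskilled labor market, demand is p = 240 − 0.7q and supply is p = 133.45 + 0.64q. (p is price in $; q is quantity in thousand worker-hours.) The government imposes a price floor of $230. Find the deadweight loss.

$2850.75 thousand

Competitive equilibrium: 240 − 0.7q = 133.45 + 0.64q → q* = 79.5149, p* = 184.3396.
At the floor p = 230, quantity demanded = (240 − 230)/0.7 = 14.2857.
Sellers' marginal cost at q' = 14.2857: 133.45 + 0.64·14.2857 = 142.5928.
Δq = 79.5149 − 14.2857 = 65.2292; wedge = 230 − 142.5928 = 87.4072.
Welfare loss = ½ × 65.2292 × 87.4072 = $2850.75 thousand.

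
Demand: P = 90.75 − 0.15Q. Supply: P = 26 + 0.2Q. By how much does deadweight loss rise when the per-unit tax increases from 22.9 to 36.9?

1196

Competitive equilibrium: 90.75 − 0.15Q = 26 + 0.2Q → Q* = 185, P* = 63.
For a per-unit tax t: ΔQ = t/0.35, so DWL = ½·t·(t/0.35) = t²/0.7.
At t = 22.9: DWL = 749.157. At t = 36.9: DWL = 1945.157.
Increase = 1945.157 − 749.157 = 1196.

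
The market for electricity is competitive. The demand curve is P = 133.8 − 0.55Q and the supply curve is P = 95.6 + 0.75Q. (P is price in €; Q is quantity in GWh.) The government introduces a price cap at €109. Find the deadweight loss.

Competitive equilibrium: 133.8 − 0.55Q = 95.6 + 0.75Q → Q* = 29.3846, P* = 117.6385.
At the ceiling P = 109, quantity supplied = (109 − 95.6)/0.75 = 17.8667.
Willingness to pay at Q' = 17.8667: 133.8 − 0.55·17.8667 = 123.9733.
ΔQ = 29.3846 − 17.8667 = 11.5179; wedge = 123.9733 − 109 = 14.9733.
DWL = ½ × 11.5179 × 14.9733 = €86.23.

€86.23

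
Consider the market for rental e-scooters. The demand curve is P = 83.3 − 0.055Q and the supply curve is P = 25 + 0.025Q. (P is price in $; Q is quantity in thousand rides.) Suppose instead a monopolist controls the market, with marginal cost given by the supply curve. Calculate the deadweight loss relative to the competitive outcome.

Competitive equilibrium: 83.3 − 0.055Q = 25 + 0.025Q → Q* = 728.75, P* = 43.21875.
Marginal revenue: MR = 83.3 − 0.11Q. Set MR = MC: 83.3 − 0.11Q = 25 + 0.025Q → Q_m = 431.85185.
Price P_m = 83.3 − 0.055·431.85185 = 59.54815; MC(Q_m) = 25 + 0.025·431.85185 = 35.7963.
Competitive Q* = 728.75, so ΔQ = 296.89815; wedge = 59.54815 − 35.7963 = 23.75185.
Welfare loss = ½ × 296.89815 × 23.75185 = $3525.94 thousand.

$3525.94 thousand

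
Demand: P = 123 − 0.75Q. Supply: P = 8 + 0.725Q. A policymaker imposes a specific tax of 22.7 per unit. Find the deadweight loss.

Competitive equilibrium: 123 − 0.75Q = 8 + 0.725Q → Q* = 77.9661, P* = 64.5254.
With the tax, the buyer price exceeds the seller price by 22.7: (123 − 0.75Q) − (8 + 0.725Q) = 22.7 → Q' = 62.5763.
ΔQ = 77.9661 − 62.5763 = 15.3898; the wedge equals the tax, 22.7.
DWL = ½ × 15.3898 × 22.7 = 174.67.

174.67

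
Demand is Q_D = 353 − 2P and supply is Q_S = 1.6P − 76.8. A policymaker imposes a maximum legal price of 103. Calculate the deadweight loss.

In inverse form: demand P = 176.5 − 0.5Q, supply P = 48 + 0.625Q.
Competitive equilibrium: 176.5 − 0.5Q = 48 + 0.625Q → Q* = 114.2222, P* = 119.3889.
At the ceiling P = 103, quantity supplied = (103 − 48)/0.625 = 88.
Willingness to pay at Q' = 88: 176.5 − 0.5·88 = 132.5.
ΔQ = 114.2222 − 88 = 26.2222; wedge = 132.5 − 103 = 29.5.
Welfare loss = ½ × 26.2222 × 29.5 = 386.78.

386.78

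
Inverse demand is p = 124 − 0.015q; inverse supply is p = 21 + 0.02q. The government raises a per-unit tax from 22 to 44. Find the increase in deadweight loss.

20742.86

Competitive equilibrium: 124 − 0.015q = 21 + 0.02q → q* = 2942.8571, p* = 79.8571.
For a per-unit tax t: Δq = t/0.035, so DWL = ½·t·(t/0.035) = t²/0.07.
At t = 22: DWL = 6914.286. At t = 44: DWL = 27657.143.
Increase = 27657.143 − 6914.286 = 20742.86.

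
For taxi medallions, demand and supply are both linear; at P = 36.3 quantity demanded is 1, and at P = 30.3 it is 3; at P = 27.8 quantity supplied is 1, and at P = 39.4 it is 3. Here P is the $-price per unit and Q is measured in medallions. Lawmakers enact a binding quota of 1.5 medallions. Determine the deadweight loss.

$0.96

Demand slope = (30.3 − 36.3)/(3 − 1) = −3, so P = 39.3 − 3Q.
Supply slope = (39.4 − 27.8)/(3 − 1) = 5.8, so P = 22 + 5.8Q.
Competitive equilibrium: 39.3 − 3Q = 22 + 5.8Q → Q* = 1.9659, P* = 33.4023.
At Q = 1.5: demand price = 39.3 − 3·1.5 = 34.8; supply price = 22 + 5.8·1.5 = 30.7.
ΔQ = 1.9659 − 1.5 = 0.4659; wedge = 34.8 − 30.7 = 4.1.
Welfare loss = ½ × 0.4659 × 4.1 = $0.96.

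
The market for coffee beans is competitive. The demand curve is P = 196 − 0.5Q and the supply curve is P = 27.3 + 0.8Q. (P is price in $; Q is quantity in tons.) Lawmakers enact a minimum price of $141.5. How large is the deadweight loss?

$280.38

Competitive equilibrium: 196 − 0.5Q = 27.3 + 0.8Q → Q* = 129.7692, P* = 131.1154.
At the floor P = 141.5, quantity demanded = (196 − 141.5)/0.5 = 109.
Sellers' marginal cost at Q' = 109: 27.3 + 0.8·109 = 114.5.
ΔQ = 129.7692 − 109 = 20.7692; wedge = 141.5 − 114.5 = 27.
Welfare loss = ½ × 20.7692 × 27 = $280.38.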